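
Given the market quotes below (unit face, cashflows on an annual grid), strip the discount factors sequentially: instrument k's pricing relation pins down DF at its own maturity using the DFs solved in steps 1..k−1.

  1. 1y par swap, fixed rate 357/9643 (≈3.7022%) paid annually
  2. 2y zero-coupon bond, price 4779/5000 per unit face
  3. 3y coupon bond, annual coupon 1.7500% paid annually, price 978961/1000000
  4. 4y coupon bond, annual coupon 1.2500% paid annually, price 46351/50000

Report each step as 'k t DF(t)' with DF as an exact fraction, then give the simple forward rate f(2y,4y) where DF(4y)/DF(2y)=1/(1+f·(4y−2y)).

step 1 [1y] swap r/1=357/9643: DF=(1 − 357/9643·(0))/(1+357/9643) = 9643/10000 ≈ 0.964300
step 2 [2y] zero: DF = P = 4779/5000 ≈ 0.955800
step 3 [3y] bond c/1=7/400: DF=(978961/1000000 − 7/400·(0.964300+0.955800))/(1+7/400) = 9291/10000 ≈ 0.929100
step 4 [4y] bond c/1=1/80: DF=(46351/50000 − 1/80·(0.964300+0.955800+0.929100))/(1+1/80) = 2201/2500 ≈ 0.880400

1 1 9643/10000
2 2 4779/5000
3 3 9291/10000
4 4 2201/2500
f(2y,4y) = ((4779/5000)/(2201/2500) − 1)/(2) = 377/8804 ≈ 4.2821%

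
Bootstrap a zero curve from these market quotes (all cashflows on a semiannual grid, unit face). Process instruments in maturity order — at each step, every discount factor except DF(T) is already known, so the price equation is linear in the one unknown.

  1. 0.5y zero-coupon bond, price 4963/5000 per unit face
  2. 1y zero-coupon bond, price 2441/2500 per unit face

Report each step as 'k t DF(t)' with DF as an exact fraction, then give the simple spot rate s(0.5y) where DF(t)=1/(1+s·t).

1 1/2 4963/5000
2 1 2441/2500
s(0.5y) = (1/(4963/5000) − 1)/(1/2) = 74/4963 ≈ 1.4910%

step 1 [0.5y] zero: DF = P = 4963/5000 ≈ 0.992600
step 2 [1y] zero: DF = P = 2441/2500 ≈ 0.976400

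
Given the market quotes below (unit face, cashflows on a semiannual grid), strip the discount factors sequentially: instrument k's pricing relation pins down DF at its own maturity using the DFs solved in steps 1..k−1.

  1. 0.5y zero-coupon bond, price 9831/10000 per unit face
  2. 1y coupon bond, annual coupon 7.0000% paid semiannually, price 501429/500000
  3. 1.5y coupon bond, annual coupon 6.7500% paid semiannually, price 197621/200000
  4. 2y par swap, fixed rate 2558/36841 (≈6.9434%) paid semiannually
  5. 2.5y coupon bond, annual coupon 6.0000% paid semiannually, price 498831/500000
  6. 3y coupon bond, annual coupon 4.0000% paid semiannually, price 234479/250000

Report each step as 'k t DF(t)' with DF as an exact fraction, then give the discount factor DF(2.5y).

1 1/2 9831/10000
2 1 9357/10000
3 3/2 2233/2500
4 2 8721/10000
5 5/2 8613/10000
6 3 519/625
DF(2.5y) = 8613/10000 ≈ 0.861300

step 1 [0.5y] zero: DF = P = 9831/10000 ≈ 0.983100
step 2 [1y] bond c/2=7/200: DF=(501429/500000 − 7/200·(0.983100))/(1+7/200) = 9357/10000 ≈ 0.935700
step 3 [1.5y] bond c/2=27/800: DF=(197621/200000 − 27/800·(0.983100+0.935700))/(1+27/800) = 2233/2500 ≈ 0.893200
step 4 [2y] swap r/2=1279/36841: DF=(1 − 1279/36841·(0.983100+0.935700+0.893200))/(1+1279/36841) = 8721/10000 ≈ 0.872100
step 5 [2.5y] bond c/2=3/100: DF=(498831/500000 − 3/100·(0.983100+0.935700+0.893200+0.872100))/(1+3/100) = 8613/10000 ≈ 0.861300
step 6 [3y] bond c/2=1/50: DF=(234479/250000 − 1/50·(0.983100+0.935700+0.893200+0.872100+0.861300))/(1+1/50) = 519/625 ≈ 0.830400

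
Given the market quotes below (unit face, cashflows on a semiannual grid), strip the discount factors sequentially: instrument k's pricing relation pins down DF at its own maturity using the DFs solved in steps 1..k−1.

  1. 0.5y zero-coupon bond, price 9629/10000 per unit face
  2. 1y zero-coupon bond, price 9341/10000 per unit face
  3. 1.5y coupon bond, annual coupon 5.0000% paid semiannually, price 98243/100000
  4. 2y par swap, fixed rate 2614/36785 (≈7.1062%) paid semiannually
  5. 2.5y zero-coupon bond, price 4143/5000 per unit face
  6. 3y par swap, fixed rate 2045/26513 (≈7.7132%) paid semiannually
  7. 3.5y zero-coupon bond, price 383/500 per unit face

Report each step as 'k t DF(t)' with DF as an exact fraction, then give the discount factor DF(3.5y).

step 1 [0.5y] zero: DF = P = 9629/10000 ≈ 0.962900
step 2 [1y] zero: DF = P = 9341/10000 ≈ 0.934100
step 3 [1.5y] bond c/2=1/40: DF=(98243/100000 − 1/40·(0.962900+0.934100))/(1+1/40) = 4561/5000 ≈ 0.912200
step 4 [2y] swap r/2=1307/36785: DF=(1 − 1307/36785·(0.962900+0.934100+0.912200))/(1+1307/36785) = 8693/10000 ≈ 0.869300
step 5 [2.5y] zero: DF = P = 4143/5000 ≈ 0.828600
step 6 [3y] swap r/2=2045/53026: DF=(1 − 2045/53026·(0.962900+0.934100+0.912200+0.869300+0.828600))/(1+2045/53026) = 1591/2000 ≈ 0.795500
step 7 [3.5y] zero: DF = P = 383/500 ≈ 0.766000

1 1/2 9629/10000
2 1 9341/10000
3 3/2 4561/5000
4 2 8693/10000
5 5/2 4143/5000
6 3 1591/2000
7 7/2 383/500
DF(3.5y) = 383/500 ≈ 0.766000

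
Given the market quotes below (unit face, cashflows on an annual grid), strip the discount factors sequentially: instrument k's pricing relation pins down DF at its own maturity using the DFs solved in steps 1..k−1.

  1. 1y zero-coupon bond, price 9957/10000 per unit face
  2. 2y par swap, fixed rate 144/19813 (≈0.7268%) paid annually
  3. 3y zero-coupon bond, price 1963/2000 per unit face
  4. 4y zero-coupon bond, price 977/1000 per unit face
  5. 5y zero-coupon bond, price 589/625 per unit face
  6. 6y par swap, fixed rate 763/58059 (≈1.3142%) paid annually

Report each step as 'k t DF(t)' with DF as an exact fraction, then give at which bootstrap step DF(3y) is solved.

1 1 9957/10000
2 2 616/625
3 3 1963/2000
4 4 977/1000
5 5 589/625
6 6 9237/10000
DF(3y) is solved at step 3

step 1 [1y] zero: DF = P = 9957/10000 ≈ 0.995700
step 2 [2y] swap r/1=144/19813: DF=(1 − 144/19813·(0.995700))/(1+144/19813) = 616/625 ≈ 0.985600
step 3 [3y] zero: DF = P = 1963/2000 ≈ 0.981500
step 4 [4y] zero: DF = P = 977/1000 ≈ 0.977000
step 5 [5y] zero: DF = P = 589/625 ≈ 0.942400
step 6 [6y] swap r/1=763/58059: DF=(1 − 763/58059·(0.995700+0.985600+0.981500+0.977000+0.942400))/(1+763/58059) = 9237/10000 ≈ 0.923700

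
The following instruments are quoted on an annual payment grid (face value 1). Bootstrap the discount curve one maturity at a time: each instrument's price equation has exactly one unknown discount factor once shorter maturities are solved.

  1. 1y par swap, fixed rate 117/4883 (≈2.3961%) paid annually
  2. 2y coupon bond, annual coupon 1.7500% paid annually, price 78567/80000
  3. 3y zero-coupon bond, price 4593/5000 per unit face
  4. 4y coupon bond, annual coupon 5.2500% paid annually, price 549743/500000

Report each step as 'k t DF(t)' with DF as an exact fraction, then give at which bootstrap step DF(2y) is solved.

step 1 [1y] swap r/1=117/4883: DF=(1 − 117/4883·(0))/(1+117/4883) = 4883/5000 ≈ 0.976600
step 2 [2y] bond c/1=7/400: DF=(78567/80000 − 7/400·(0.976600))/(1+7/400) = 2371/2500 ≈ 0.948400
step 3 [3y] zero: DF = P = 4593/5000 ≈ 0.918600
step 4 [4y] bond c/1=21/400: DF=(549743/500000 − 21/400·(0.976600+0.948400+0.918600))/(1+21/400) = 2257/2500 ≈ 0.902800

1 1 4883/5000
2 2 2371/2500
3 3 4593/5000
4 4 2257/2500
DF(2y) is solved at step 2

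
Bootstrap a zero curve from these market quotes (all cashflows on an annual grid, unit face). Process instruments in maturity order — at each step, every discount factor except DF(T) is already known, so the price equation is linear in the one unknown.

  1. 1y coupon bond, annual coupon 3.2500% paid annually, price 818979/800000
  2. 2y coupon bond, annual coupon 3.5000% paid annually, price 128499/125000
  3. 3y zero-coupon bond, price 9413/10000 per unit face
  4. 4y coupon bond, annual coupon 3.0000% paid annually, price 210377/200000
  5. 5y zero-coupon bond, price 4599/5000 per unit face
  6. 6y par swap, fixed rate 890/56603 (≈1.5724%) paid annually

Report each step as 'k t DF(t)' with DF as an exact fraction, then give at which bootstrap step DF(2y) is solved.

step 1 [1y] bond c/1=13/400: DF=(818979/800000 − 13/400·(0))/(1+13/400) = 1983/2000 ≈ 0.991500
step 2 [2y] bond c/1=7/200: DF=(128499/125000 − 7/200·(0.991500))/(1+7/200) = 9597/10000 ≈ 0.959700
step 3 [3y] zero: DF = P = 9413/10000 ≈ 0.941300
step 4 [4y] bond c/1=3/100: DF=(210377/200000 − 3/100·(0.991500+0.959700+0.941300))/(1+3/100) = 937/1000 ≈ 0.937000
step 5 [5y] zero: DF = P = 4599/5000 ≈ 0.919800
step 6 [6y] swap r/1=890/56603: DF=(1 − 890/56603·(0.991500+0.959700+0.941300+0.937000+0.919800))/(1+890/56603) = 911/1000 ≈ 0.911000

1 1 1983/2000
2 2 9597/10000
3 3 9413/10000
4 4 937/1000
5 5 4599/5000
6 6 911/1000
DF(2y) is solved at step 2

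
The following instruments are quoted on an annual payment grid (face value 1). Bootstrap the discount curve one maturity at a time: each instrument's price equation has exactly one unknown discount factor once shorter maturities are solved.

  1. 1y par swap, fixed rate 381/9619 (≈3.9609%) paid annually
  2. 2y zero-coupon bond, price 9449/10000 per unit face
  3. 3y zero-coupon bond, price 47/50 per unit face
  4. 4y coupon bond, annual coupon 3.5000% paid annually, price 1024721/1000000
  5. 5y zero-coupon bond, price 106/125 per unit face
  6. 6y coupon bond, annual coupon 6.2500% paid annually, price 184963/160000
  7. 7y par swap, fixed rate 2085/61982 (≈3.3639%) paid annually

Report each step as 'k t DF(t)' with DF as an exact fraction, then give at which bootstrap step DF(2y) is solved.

step 1 [1y] swap r/1=381/9619: DF=(1 − 381/9619·(0))/(1+381/9619) = 9619/10000 ≈ 0.961900
step 2 [2y] zero: DF = P = 9449/10000 ≈ 0.944900
step 3 [3y] zero: DF = P = 47/50 ≈ 0.940000
step 4 [4y] bond c/1=7/200: DF=(1024721/1000000 − 7/200·(0.961900+0.944900+0.940000))/(1+7/200) = 4469/5000 ≈ 0.893800
step 5 [5y] zero: DF = P = 106/125 ≈ 0.848000
step 6 [6y] bond c/1=1/16: DF=(184963/160000 − 1/16·(0.961900+0.944900+0.940000+0.893800+0.848000))/(1+1/16) = 8181/10000 ≈ 0.818100
step 7 [7y] swap r/1=2085/61982: DF=(1 − 2085/61982·(0.961900+0.944900+0.940000+0.893800+0.848000+0.818100))/(1+2085/61982) = 1583/2000 ≈ 0.791500

1 1 9619/10000
2 2 9449/10000
3 3 47/50
4 4 4469/5000
5 5 106/125
6 6 8181/10000
7 7 1583/2000
DF(2y) is solved at step 2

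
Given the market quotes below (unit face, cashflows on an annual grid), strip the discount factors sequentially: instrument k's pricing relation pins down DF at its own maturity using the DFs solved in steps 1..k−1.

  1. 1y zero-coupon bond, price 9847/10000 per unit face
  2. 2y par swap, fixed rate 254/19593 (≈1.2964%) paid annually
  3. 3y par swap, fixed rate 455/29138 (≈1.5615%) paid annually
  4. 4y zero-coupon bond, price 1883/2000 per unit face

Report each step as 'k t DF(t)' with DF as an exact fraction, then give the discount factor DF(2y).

step 1 [1y] zero: DF = P = 9847/10000 ≈ 0.984700
step 2 [2y] swap r/1=254/19593: DF=(1 − 254/19593·(0.984700))/(1+254/19593) = 4873/5000 ≈ 0.974600
step 3 [3y] swap r/1=455/29138: DF=(1 − 455/29138·(0.984700+0.974600))/(1+455/29138) = 1909/2000 ≈ 0.954500
step 4 [4y] zero: DF = P = 1883/2000 ≈ 0.941500

1 1 9847/10000
2 2 4873/5000
3 3 1909/2000
4 4 1883/2000
DF(2y) = 4873/5000 ≈ 0.974600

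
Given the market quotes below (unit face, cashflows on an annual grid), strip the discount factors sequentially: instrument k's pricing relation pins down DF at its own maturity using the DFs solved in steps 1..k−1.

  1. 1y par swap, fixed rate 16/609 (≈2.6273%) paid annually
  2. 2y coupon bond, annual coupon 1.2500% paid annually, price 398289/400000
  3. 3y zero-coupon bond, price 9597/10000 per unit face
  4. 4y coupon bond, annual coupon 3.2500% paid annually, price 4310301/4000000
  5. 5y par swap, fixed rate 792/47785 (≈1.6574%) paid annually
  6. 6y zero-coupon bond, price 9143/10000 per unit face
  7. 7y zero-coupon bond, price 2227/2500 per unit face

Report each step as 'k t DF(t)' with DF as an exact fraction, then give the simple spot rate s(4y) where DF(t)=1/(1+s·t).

step 1 [1y] swap r/1=16/609: DF=(1 − 16/609·(0))/(1+16/609) = 609/625 ≈ 0.974400
step 2 [2y] bond c/1=1/80: DF=(398289/400000 − 1/80·(0.974400))/(1+1/80) = 4857/5000 ≈ 0.971400
step 3 [3y] zero: DF = P = 9597/10000 ≈ 0.959700
step 4 [4y] bond c/1=13/400: DF=(4310301/4000000 − 13/400·(0.974400+0.971400+0.959700))/(1+13/400) = 4761/5000 ≈ 0.952200
step 5 [5y] swap r/1=792/47785: DF=(1 − 792/47785·(0.974400+0.971400+0.959700+0.952200))/(1+792/47785) = 1151/1250 ≈ 0.920800
step 6 [6y] zero: DF = P = 9143/10000 ≈ 0.914300
step 7 [7y] zero: DF = P = 2227/2500 ≈ 0.890800

1 1 609/625
2 2 4857/5000
3 3 9597/10000
4 4 4761/5000
5 5 1151/1250
6 6 9143/10000
7 7 2227/2500
s(4y) = (1/(4761/5000) − 1)/(4) = 239/19044 ≈ 1.2550%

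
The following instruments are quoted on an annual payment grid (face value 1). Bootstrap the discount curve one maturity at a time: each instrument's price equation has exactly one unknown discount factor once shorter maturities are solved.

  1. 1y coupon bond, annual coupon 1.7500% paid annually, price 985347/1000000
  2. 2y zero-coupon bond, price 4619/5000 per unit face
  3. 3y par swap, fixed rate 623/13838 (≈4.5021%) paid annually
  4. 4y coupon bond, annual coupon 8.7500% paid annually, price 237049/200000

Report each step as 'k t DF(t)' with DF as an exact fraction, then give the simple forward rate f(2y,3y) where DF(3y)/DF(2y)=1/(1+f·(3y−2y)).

step 1 [1y] bond c/1=7/400: DF=(985347/1000000 − 7/400·(0))/(1+7/400) = 2421/2500 ≈ 0.968400
step 2 [2y] zero: DF = P = 4619/5000 ≈ 0.923800
step 3 [3y] swap r/1=623/13838: DF=(1 − 623/13838·(0.968400+0.923800))/(1+623/13838) = 4377/5000 ≈ 0.875400
step 4 [4y] bond c/1=7/80: DF=(237049/200000 − 7/80·(0.968400+0.923800+0.875400))/(1+7/80) = 542/625 ≈ 0.867200

1 1 2421/2500
2 2 4619/5000
3 3 4377/5000
4 4 542/625
f(2y,3y) = ((4619/5000)/(4377/5000) − 1)/(1) = 242/4377 ≈ 5.5289%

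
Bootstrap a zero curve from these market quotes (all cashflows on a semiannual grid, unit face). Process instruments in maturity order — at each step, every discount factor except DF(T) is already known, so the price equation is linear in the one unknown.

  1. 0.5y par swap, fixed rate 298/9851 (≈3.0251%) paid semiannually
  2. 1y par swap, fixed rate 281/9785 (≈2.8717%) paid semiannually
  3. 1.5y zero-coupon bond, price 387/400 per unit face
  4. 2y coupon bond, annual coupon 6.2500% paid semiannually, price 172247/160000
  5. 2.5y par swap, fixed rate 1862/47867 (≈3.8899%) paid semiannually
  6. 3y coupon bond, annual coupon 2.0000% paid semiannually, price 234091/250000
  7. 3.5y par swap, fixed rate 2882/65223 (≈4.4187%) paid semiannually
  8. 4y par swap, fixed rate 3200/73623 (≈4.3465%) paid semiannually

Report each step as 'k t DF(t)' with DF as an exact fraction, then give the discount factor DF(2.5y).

1 1/2 9851/10000
2 1 9719/10000
3 3/2 387/400
4 2 9553/10000
5 5/2 9069/10000
6 3 8797/10000
7 7/2 8559/10000
8 4 21/25
DF(2.5y) = 9069/10000 ≈ 0.906900

step 1 [0.5y] swap r/2=149/9851: DF=(1 − 149/9851·(0))/(1+149/9851) = 9851/10000 ≈ 0.985100
step 2 [1y] swap r/2=281/19570: DF=(1 − 281/19570·(0.985100))/(1+281/19570) = 9719/10000 ≈ 0.971900
step 3 [1.5y] zero: DF = P = 387/400 ≈ 0.967500
step 4 [2y] bond c/2=1/32: DF=(172247/160000 − 1/32·(0.985100+0.971900+0.967500))/(1+1/32) = 9553/10000 ≈ 0.955300
step 5 [2.5y] swap r/2=931/47867: DF=(1 − 931/47867·(0.985100+0.971900+0.967500+0.955300))/(1+931/47867) = 9069/10000 ≈ 0.906900
step 6 [3y] bond c/2=1/100: DF=(234091/250000 − 1/100·(0.985100+0.971900+0.967500+0.955300+0.906900))/(1+1/100) = 8797/10000 ≈ 0.879700
step 7 [3.5y] swap r/2=1441/65223: DF=(1 − 1441/65223·(0.985100+0.971900+0.967500+0.955300+0.906900+0.879700))/(1+1441/65223) = 8559/10000 ≈ 0.855900
step 8 [4y] swap r/2=1600/73623: DF=(1 − 1600/73623·(0.985100+0.971900+0.967500+0.955300+0.906900+0.879700+0.855900))/(1+1600/73623) = 21/25 ≈ 0.840000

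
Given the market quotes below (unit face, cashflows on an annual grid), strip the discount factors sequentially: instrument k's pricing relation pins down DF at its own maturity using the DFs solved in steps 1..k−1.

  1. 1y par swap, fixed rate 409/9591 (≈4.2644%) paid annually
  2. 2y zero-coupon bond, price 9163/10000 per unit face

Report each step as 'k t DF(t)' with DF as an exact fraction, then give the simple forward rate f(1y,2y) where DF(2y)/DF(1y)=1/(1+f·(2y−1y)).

step 1 [1y] swap r/1=409/9591: DF=(1 − 409/9591·(0))/(1+409/9591) = 9591/10000 ≈ 0.959100
step 2 [2y] zero: DF = P = 9163/10000 ≈ 0.916300

1 1 9591/10000
2 2 9163/10000
f(1y,2y) = ((9591/10000)/(9163/10000) − 1)/(1) = 428/9163 ≈ 4.6710%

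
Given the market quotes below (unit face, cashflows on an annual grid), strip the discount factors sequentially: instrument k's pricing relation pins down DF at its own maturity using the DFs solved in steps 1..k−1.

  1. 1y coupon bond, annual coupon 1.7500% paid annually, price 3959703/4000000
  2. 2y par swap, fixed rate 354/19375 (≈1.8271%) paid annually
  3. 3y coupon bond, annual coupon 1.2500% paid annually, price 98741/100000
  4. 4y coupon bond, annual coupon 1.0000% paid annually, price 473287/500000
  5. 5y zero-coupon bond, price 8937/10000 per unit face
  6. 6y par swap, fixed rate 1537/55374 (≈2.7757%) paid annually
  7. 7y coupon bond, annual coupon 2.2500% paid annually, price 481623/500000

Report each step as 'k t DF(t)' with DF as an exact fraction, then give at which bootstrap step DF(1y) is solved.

step 1 [1y] bond c/1=7/400: DF=(3959703/4000000 − 7/400·(0))/(1+7/400) = 9729/10000 ≈ 0.972900
step 2 [2y] swap r/1=354/19375: DF=(1 − 354/19375·(0.972900))/(1+354/19375) = 4823/5000 ≈ 0.964600
step 3 [3y] bond c/1=1/80: DF=(98741/100000 − 1/80·(0.972900+0.964600))/(1+1/80) = 9513/10000 ≈ 0.951300
step 4 [4y] bond c/1=1/100: DF=(473287/500000 − 1/100·(0.972900+0.964600+0.951300))/(1+1/100) = 4543/5000 ≈ 0.908600
step 5 [5y] zero: DF = P = 8937/10000 ≈ 0.893700
step 6 [6y] swap r/1=1537/55374: DF=(1 − 1537/55374·(0.972900+0.964600+0.951300+0.908600+0.893700))/(1+1537/55374) = 8463/10000 ≈ 0.846300
step 7 [7y] bond c/1=9/400: DF=(481623/500000 − 9/400·(0.972900+0.964600+0.951300+0.908600+0.893700+0.846300))/(1+9/400) = 4101/5000 ≈ 0.820200

1 1 9729/10000
2 2 4823/5000
3 3 9513/10000
4 4 4543/5000
5 5 8937/10000
6 6 8463/10000
7 7 4101/5000
DF(1y) is solved at step 1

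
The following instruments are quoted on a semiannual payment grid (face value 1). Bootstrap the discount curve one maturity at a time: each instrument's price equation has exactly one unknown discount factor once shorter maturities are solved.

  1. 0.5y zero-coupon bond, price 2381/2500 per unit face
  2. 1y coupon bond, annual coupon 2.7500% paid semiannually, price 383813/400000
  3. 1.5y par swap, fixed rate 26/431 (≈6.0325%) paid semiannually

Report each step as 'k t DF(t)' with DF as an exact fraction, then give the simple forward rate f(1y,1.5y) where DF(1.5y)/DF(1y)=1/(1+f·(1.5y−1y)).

1 1/2 2381/2500
2 1 1167/1250
3 3/2 1831/2000
f(1y,1.5y) = ((1167/1250)/(1831/2000) − 1)/(1/2) = 362/9155 ≈ 3.9541%

step 1 [0.5y] zero: DF = P = 2381/2500 ≈ 0.952400
step 2 [1y] bond c/2=11/800: DF=(383813/400000 − 11/800·(0.952400))/(1+11/800) = 1167/1250 ≈ 0.933600
step 3 [1.5y] swap r/2=13/431: DF=(1 − 13/431·(0.952400+0.933600))/(1+13/431) = 1831/2000 ≈ 0.915500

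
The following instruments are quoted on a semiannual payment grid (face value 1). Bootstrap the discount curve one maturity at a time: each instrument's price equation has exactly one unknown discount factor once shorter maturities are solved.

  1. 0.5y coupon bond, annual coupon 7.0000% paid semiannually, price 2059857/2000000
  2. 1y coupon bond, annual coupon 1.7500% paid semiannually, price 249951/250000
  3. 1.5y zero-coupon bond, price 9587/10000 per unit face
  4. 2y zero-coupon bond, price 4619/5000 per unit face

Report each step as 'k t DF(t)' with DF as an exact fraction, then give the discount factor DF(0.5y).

1 1/2 9951/10000
2 1 393/400
3 3/2 9587/10000
4 2 4619/5000
DF(0.5y) = 9951/10000 ≈ 0.995100

step 1 [0.5y] bond c/2=7/200: DF=(2059857/2000000 − 7/200·(0))/(1+7/200) = 9951/10000 ≈ 0.995100
step 2 [1y] bond c/2=7/800: DF=(249951/250000 − 7/800·(0.995100))/(1+7/800) = 393/400 ≈ 0.982500
step 3 [1.5y] zero: DF = P = 9587/10000 ≈ 0.958700
step 4 [2y] zero: DF = P = 4619/5000 ≈ 0.923800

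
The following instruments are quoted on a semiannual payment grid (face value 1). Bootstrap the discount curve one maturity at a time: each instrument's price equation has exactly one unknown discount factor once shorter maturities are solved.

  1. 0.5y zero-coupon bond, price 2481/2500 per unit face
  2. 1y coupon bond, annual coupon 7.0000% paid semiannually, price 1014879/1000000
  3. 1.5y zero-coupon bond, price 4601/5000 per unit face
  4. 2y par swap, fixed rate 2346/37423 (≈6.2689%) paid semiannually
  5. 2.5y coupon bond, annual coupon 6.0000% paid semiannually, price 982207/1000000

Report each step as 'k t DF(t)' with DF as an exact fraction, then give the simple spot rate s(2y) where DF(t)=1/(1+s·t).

step 1 [0.5y] zero: DF = P = 2481/2500 ≈ 0.992400
step 2 [1y] bond c/2=7/200: DF=(1014879/1000000 − 7/200·(0.992400))/(1+7/200) = 947/1000 ≈ 0.947000
step 3 [1.5y] zero: DF = P = 4601/5000 ≈ 0.920200
step 4 [2y] swap r/2=1173/37423: DF=(1 − 1173/37423·(0.992400+0.947000+0.920200))/(1+1173/37423) = 8827/10000 ≈ 0.882700
step 5 [2.5y] bond c/2=3/100: DF=(982207/1000000 − 3/100·(0.992400+0.947000+0.920200+0.882700))/(1+3/100) = 4223/5000 ≈ 0.844600

1 1/2 2481/2500
2 1 947/1000
3 3/2 4601/5000
4 2 8827/10000
5 5/2 4223/5000
s(2y) = (1/(8827/10000) − 1)/(2) = 1173/17654 ≈ 6.6444%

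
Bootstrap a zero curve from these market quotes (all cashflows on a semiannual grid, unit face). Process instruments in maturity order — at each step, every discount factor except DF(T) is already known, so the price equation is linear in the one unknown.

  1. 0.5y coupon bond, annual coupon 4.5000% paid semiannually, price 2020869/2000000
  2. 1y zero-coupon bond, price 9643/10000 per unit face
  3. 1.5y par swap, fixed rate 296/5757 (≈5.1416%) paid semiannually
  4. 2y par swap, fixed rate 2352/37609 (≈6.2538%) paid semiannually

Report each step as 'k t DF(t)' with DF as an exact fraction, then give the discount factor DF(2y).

1 1/2 4941/5000
2 1 9643/10000
3 3/2 463/500
4 2 1103/1250
DF(2y) = 1103/1250 ≈ 0.882400

step 1 [0.5y] bond c/2=9/400: DF=(2020869/2000000 − 9/400·(0))/(1+9/400) = 4941/5000 ≈ 0.988200
step 2 [1y] zero: DF = P = 9643/10000 ≈ 0.964300
step 3 [1.5y] swap r/2=148/5757: DF=(1 − 148/5757·(0.988200+0.964300))/(1+148/5757) = 463/500 ≈ 0.926000
step 4 [2y] swap r/2=1176/37609: DF=(1 − 1176/37609·(0.988200+0.964300+0.926000))/(1+1176/37609) = 1103/1250 ≈ 0.882400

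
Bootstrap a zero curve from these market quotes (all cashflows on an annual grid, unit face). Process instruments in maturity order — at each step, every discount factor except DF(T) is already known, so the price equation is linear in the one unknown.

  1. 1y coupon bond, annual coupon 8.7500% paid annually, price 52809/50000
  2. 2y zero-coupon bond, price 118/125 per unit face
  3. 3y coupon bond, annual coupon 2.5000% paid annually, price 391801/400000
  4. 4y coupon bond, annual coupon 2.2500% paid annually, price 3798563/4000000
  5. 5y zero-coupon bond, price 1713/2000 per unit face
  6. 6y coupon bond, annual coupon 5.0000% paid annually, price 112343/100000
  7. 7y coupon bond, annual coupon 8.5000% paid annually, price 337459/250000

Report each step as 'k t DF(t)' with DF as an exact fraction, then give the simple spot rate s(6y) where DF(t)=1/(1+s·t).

1 1 607/625
2 2 118/125
3 3 9089/10000
4 4 4333/5000
5 5 1713/2000
6 6 4267/5000
7 7 821/1000
s(6y) = (1/(4267/5000) − 1)/(6) = 733/25602 ≈ 2.8631%

step 1 [1y] bond c/1=7/80: DF=(52809/50000 − 7/80·(0))/(1+7/80) = 607/625 ≈ 0.971200
step 2 [2y] zero: DF = P = 118/125 ≈ 0.944000
step 3 [3y] bond c/1=1/40: DF=(391801/400000 − 1/40·(0.971200+0.944000))/(1+1/40) = 9089/10000 ≈ 0.908900
step 4 [4y] bond c/1=9/400: DF=(3798563/4000000 − 9/400·(0.971200+0.944000+0.908900))/(1+9/400) = 4333/5000 ≈ 0.866600
step 5 [5y] zero: DF = P = 1713/2000 ≈ 0.856500
step 6 [6y] bond c/1=1/20: DF=(112343/100000 − 1/20·(0.971200+0.944000+0.908900+0.866600+0.856500))/(1+1/20) = 4267/5000 ≈ 0.853400
step 7 [7y] bond c/1=17/200: DF=(337459/250000 − 17/200·(0.971200+0.944000+0.908900+0.866600+0.856500+0.853400))/(1+17/200) = 821/1000 ≈ 0.821000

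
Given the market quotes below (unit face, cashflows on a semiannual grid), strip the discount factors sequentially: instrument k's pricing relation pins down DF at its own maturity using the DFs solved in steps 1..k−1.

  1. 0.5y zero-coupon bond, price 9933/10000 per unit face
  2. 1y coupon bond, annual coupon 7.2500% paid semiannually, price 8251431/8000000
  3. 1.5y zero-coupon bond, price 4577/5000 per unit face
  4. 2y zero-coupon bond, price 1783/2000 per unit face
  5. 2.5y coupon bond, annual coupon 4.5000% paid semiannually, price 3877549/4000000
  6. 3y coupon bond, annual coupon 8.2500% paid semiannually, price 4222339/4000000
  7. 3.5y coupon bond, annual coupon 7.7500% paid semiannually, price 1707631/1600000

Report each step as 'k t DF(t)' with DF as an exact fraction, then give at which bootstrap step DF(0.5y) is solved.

1 1/2 9933/10000
2 1 4803/5000
3 3/2 4577/5000
4 2 1783/2000
5 5/2 8653/10000
6 3 1661/2000
7 7/2 8239/10000
DF(0.5y) is solved at step 1

step 1 [0.5y] zero: DF = P = 9933/10000 ≈ 0.993300
step 2 [1y] bond c/2=29/800: DF=(8251431/8000000 − 29/800·(0.993300))/(1+29/800) = 4803/5000 ≈ 0.960600
step 3 [1.5y] zero: DF = P = 4577/5000 ≈ 0.915400
step 4 [2y] zero: DF = P = 1783/2000 ≈ 0.891500
step 5 [2.5y] bond c/2=9/400: DF=(3877549/4000000 − 9/400·(0.993300+0.960600+0.915400+0.891500))/(1+9/400) = 8653/10000 ≈ 0.865300
step 6 [3y] bond c/2=33/800: DF=(4222339/4000000 − 33/800·(0.993300+0.960600+0.915400+0.891500+0.865300))/(1+33/800) = 1661/2000 ≈ 0.830500
step 7 [3.5y] bond c/2=31/800: DF=(1707631/1600000 − 31/800·(0.993300+0.960600+0.915400+0.891500+0.865300+0.830500))/(1+31/800) = 8239/10000 ≈ 0.823900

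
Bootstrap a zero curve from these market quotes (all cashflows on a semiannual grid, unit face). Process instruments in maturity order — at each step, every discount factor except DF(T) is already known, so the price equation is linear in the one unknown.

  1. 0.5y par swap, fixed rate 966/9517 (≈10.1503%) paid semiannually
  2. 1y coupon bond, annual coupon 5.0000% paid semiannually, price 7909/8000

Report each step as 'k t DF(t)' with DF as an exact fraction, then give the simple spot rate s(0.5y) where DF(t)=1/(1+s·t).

step 1 [0.5y] swap r/2=483/9517: DF=(1 − 483/9517·(0))/(1+483/9517) = 9517/10000 ≈ 0.951700
step 2 [1y] bond c/2=1/40: DF=(7909/8000 − 1/40·(0.951700))/(1+1/40) = 9413/10000 ≈ 0.941300

1 1/2 9517/10000
2 1 9413/10000
s(0.5y) = (1/(9517/10000) − 1)/(1/2) = 966/9517 ≈ 10.1503%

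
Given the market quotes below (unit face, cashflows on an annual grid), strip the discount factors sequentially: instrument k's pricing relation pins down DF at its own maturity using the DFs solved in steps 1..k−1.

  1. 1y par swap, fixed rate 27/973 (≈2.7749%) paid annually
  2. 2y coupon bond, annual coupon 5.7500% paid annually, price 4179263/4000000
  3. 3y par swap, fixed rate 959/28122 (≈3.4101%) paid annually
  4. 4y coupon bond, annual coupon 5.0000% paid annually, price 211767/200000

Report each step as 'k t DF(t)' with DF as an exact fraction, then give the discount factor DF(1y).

1 1 973/1000
2 2 9351/10000
3 3 9041/10000
4 4 1749/2000
DF(1y) = 973/1000 ≈ 0.973000

step 1 [1y] swap r/1=27/973: DF=(1 − 27/973·(0))/(1+27/973) = 973/1000 ≈ 0.973000
step 2 [2y] bond c/1=23/400: DF=(4179263/4000000 − 23/400·(0.973000))/(1+23/400) = 9351/10000 ≈ 0.935100
step 3 [3y] swap r/1=959/28122: DF=(1 − 959/28122·(0.973000+0.935100))/(1+959/28122) = 9041/10000 ≈ 0.904100
step 4 [4y] bond c/1=1/20: DF=(211767/200000 − 1/20·(0.973000+0.935100+0.904100))/(1+1/20) = 1749/2000 ≈ 0.874500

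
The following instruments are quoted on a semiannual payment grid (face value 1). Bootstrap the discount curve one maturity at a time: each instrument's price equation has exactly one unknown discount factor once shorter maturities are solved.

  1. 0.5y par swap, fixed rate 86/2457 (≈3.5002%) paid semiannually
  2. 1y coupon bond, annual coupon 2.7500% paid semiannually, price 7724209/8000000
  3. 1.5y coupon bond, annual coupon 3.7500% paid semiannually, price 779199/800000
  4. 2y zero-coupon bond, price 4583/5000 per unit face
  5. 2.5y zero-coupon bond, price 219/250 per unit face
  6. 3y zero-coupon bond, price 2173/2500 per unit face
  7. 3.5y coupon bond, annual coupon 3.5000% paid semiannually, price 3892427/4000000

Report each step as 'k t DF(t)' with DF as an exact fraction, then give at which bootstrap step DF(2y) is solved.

1 1/2 2457/2500
2 1 9391/10000
3 3/2 9207/10000
4 2 4583/5000
5 5/2 219/250
6 3 2173/2500
7 7/2 8617/10000
DF(2y) is solved at step 4

step 1 [0.5y] swap r/2=43/2457: DF=(1 − 43/2457·(0))/(1+43/2457) = 2457/2500 ≈ 0.982800
step 2 [1y] bond c/2=11/800: DF=(7724209/8000000 − 11/800·(0.982800))/(1+11/800) = 9391/10000 ≈ 0.939100
step 3 [1.5y] bond c/2=3/160: DF=(779199/800000 − 3/160·(0.982800+0.939100))/(1+3/160) = 9207/10000 ≈ 0.920700
step 4 [2y] zero: DF = P = 4583/5000 ≈ 0.916600
step 5 [2.5y] zero: DF = P = 219/250 ≈ 0.876000
step 6 [3y] zero: DF = P = 2173/2500 ≈ 0.869200
step 7 [3.5y] bond c/2=7/400: DF=(3892427/4000000 − 7/400·(0.982800+0.939100+0.920700+0.916600+0.876000+0.869200))/(1+7/400) = 8617/10000 ≈ 0.861700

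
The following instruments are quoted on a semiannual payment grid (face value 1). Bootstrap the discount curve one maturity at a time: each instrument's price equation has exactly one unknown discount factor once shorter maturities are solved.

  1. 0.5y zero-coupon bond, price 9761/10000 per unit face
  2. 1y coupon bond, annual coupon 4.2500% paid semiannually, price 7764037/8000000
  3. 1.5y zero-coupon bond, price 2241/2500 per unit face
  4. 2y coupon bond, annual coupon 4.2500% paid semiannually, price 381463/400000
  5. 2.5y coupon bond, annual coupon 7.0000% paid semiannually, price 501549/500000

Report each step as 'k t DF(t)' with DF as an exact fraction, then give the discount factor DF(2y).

step 1 [0.5y] zero: DF = P = 9761/10000 ≈ 0.976100
step 2 [1y] bond c/2=17/800: DF=(7764037/8000000 − 17/800·(0.976100))/(1+17/800) = 93/100 ≈ 0.930000
step 3 [1.5y] zero: DF = P = 2241/2500 ≈ 0.896400
step 4 [2y] bond c/2=17/800: DF=(381463/400000 − 17/800·(0.976100+0.930000+0.896400))/(1+17/800) = 1751/2000 ≈ 0.875500
step 5 [2.5y] bond c/2=7/200: DF=(501549/500000 − 7/200·(0.976100+0.930000+0.896400+0.875500))/(1+7/200) = 528/625 ≈ 0.844800

1 1/2 9761/10000
2 1 93/100
3 3/2 2241/2500
4 2 1751/2000
5 5/2 528/625
DF(2y) = 1751/2000 ≈ 0.875500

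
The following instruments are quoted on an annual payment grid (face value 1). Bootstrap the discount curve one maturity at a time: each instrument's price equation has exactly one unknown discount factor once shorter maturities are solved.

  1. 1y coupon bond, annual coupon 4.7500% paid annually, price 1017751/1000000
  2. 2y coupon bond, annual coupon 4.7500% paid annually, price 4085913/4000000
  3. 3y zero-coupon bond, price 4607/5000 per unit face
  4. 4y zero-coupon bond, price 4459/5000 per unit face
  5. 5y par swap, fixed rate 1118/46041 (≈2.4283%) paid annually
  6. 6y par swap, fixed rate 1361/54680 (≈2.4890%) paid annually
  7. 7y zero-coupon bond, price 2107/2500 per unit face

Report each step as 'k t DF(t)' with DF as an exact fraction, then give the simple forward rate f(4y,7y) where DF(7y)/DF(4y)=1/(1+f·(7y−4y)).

step 1 [1y] bond c/1=19/400: DF=(1017751/1000000 − 19/400·(0))/(1+19/400) = 2429/2500 ≈ 0.971600
step 2 [2y] bond c/1=19/400: DF=(4085913/4000000 − 19/400·(0.971600))/(1+19/400) = 9311/10000 ≈ 0.931100
step 3 [3y] zero: DF = P = 4607/5000 ≈ 0.921400
step 4 [4y] zero: DF = P = 4459/5000 ≈ 0.891800
step 5 [5y] swap r/1=1118/46041: DF=(1 − 1118/46041·(0.971600+0.931100+0.921400+0.891800))/(1+1118/46041) = 4441/5000 ≈ 0.888200
step 6 [6y] swap r/1=1361/54680: DF=(1 − 1361/54680·(0.971600+0.931100+0.921400+0.891800+0.888200))/(1+1361/54680) = 8639/10000 ≈ 0.863900
step 7 [7y] zero: DF = P = 2107/2500 ≈ 0.842800

1 1 2429/2500
2 2 9311/10000
3 3 4607/5000
4 4 4459/5000
5 5 4441/5000
6 6 8639/10000
7 7 2107/2500
f(4y,7y) = ((4459/5000)/(2107/2500) − 1)/(3) = 5/258 ≈ 1.9380%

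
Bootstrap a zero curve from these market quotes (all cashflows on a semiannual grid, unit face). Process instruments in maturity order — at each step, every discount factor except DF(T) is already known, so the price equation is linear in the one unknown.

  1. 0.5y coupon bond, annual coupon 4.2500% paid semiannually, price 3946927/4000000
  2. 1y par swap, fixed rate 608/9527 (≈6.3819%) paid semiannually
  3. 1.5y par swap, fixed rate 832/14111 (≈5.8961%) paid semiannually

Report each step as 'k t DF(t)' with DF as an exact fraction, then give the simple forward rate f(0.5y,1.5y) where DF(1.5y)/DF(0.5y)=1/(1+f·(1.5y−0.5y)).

step 1 [0.5y] bond c/2=17/800: DF=(3946927/4000000 − 17/800·(0))/(1+17/800) = 4831/5000 ≈ 0.966200
step 2 [1y] swap r/2=304/9527: DF=(1 − 304/9527·(0.966200))/(1+304/9527) = 587/625 ≈ 0.939200
step 3 [1.5y] swap r/2=416/14111: DF=(1 − 416/14111·(0.966200+0.939200))/(1+416/14111) = 573/625 ≈ 0.916800

1 1/2 4831/5000
2 1 587/625
3 3/2 573/625
f(0.5y,1.5y) = ((4831/5000)/(573/625) − 1)/(1) = 247/4584 ≈ 5.3883%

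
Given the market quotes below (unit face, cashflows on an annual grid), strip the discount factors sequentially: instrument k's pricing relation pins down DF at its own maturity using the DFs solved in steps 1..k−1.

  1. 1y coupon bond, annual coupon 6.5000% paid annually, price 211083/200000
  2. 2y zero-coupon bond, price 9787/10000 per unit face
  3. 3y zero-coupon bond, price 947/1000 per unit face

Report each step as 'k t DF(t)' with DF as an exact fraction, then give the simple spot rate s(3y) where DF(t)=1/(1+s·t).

step 1 [1y] bond c/1=13/200: DF=(211083/200000 − 13/200·(0))/(1+13/200) = 991/1000 ≈ 0.991000
step 2 [2y] zero: DF = P = 9787/10000 ≈ 0.978700
step 3 [3y] zero: DF = P = 947/1000 ≈ 0.947000

1 1 991/1000
2 2 9787/10000
3 3 947/1000
s(3y) = (1/(947/1000) − 1)/(3) = 53/2841 ≈ 1.8655%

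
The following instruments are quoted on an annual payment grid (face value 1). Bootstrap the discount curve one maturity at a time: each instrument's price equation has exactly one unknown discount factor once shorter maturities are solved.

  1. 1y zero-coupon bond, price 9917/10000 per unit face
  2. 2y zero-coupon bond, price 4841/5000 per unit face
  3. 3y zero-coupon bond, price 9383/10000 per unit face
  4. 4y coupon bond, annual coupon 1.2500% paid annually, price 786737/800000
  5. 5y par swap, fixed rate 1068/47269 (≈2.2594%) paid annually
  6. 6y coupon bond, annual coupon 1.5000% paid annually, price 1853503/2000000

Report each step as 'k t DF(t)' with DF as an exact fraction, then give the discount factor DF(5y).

step 1 [1y] zero: DF = P = 9917/10000 ≈ 0.991700
step 2 [2y] zero: DF = P = 4841/5000 ≈ 0.968200
step 3 [3y] zero: DF = P = 9383/10000 ≈ 0.938300
step 4 [4y] bond c/1=1/80: DF=(786737/800000 − 1/80·(0.991700+0.968200+0.938300))/(1+1/80) = 1871/2000 ≈ 0.935500
step 5 [5y] swap r/1=1068/47269: DF=(1 − 1068/47269·(0.991700+0.968200+0.938300+0.935500))/(1+1068/47269) = 2233/2500 ≈ 0.893200
step 6 [6y] bond c/1=3/200: DF=(1853503/2000000 − 3/200·(0.991700+0.968200+0.938300+0.935500+0.893200))/(1+3/200) = 527/625 ≈ 0.843200

1 1 9917/10000
2 2 4841/5000
3 3 9383/10000
4 4 1871/2000
5 5 2233/2500
6 6 527/625
DF(5y) = 2233/2500 ≈ 0.893200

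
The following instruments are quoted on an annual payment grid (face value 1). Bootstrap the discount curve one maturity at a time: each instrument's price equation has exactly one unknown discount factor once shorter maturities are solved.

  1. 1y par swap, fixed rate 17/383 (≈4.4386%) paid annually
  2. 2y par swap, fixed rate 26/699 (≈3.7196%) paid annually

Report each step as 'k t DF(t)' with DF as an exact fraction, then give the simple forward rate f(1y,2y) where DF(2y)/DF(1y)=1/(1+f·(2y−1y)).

1 1 383/400
2 2 4649/5000
f(1y,2y) = ((383/400)/(4649/5000) − 1)/(1) = 277/9298 ≈ 2.9791%

step 1 [1y] swap r/1=17/383: DF=(1 − 17/383·(0))/(1+17/383) = 383/400 ≈ 0.957500
step 2 [2y] swap r/1=26/699: DF=(1 − 26/699·(0.957500))/(1+26/699) = 4649/5000 ≈ 0.929800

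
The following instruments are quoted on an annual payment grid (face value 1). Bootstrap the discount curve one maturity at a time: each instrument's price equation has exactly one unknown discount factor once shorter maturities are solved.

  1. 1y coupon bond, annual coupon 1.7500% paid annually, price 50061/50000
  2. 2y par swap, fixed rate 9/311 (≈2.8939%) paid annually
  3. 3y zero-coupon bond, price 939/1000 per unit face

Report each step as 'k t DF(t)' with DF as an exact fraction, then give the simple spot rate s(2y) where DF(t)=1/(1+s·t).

1 1 123/125
2 2 4721/5000
3 3 939/1000
s(2y) = (1/(4721/5000) − 1)/(2) = 279/9442 ≈ 2.9549%

step 1 [1y] bond c/1=7/400: DF=(50061/50000 − 7/400·(0))/(1+7/400) = 123/125 ≈ 0.984000
step 2 [2y] swap r/1=9/311: DF=(1 − 9/311·(0.984000))/(1+9/311) = 4721/5000 ≈ 0.944200
step 3 [3y] zero: DF = P = 939/1000 ≈ 0.939000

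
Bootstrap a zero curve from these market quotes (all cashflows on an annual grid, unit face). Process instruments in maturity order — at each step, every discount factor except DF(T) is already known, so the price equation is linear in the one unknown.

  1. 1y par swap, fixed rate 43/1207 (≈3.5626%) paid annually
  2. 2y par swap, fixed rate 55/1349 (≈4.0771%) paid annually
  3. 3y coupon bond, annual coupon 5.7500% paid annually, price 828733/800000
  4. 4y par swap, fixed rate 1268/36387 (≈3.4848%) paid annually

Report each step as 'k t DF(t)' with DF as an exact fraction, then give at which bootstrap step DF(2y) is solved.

step 1 [1y] swap r/1=43/1207: DF=(1 − 43/1207·(0))/(1+43/1207) = 1207/1250 ≈ 0.965600
step 2 [2y] swap r/1=55/1349: DF=(1 − 55/1349·(0.965600))/(1+55/1349) = 923/1000 ≈ 0.923000
step 3 [3y] bond c/1=23/400: DF=(828733/800000 − 23/400·(0.965600+0.923000))/(1+23/400) = 8769/10000 ≈ 0.876900
step 4 [4y] swap r/1=1268/36387: DF=(1 − 1268/36387·(0.965600+0.923000+0.876900))/(1+1268/36387) = 2183/2500 ≈ 0.873200

1 1 1207/1250
2 2 923/1000
3 3 8769/10000
4 4 2183/2500
DF(2y) is solved at step 2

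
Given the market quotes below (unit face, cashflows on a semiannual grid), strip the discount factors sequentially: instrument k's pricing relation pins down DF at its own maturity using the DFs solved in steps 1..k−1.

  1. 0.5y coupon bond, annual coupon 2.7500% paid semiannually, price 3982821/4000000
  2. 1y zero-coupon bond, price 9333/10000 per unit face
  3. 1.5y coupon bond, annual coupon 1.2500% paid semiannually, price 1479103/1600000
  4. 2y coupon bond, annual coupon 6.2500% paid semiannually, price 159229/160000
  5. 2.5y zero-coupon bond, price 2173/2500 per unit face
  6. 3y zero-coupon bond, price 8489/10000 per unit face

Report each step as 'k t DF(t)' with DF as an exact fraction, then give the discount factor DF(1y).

1 1/2 4911/5000
2 1 9333/10000
3 3/2 2267/2500
4 2 1759/2000
5 5/2 2173/2500
6 3 8489/10000
DF(1y) = 9333/10000 ≈ 0.933300

step 1 [0.5y] bond c/2=11/800: DF=(3982821/4000000 − 11/800·(0))/(1+11/800) = 4911/5000 ≈ 0.982200
step 2 [1y] zero: DF = P = 9333/10000 ≈ 0.933300
step 3 [1.5y] bond c/2=1/160: DF=(1479103/1600000 − 1/160·(0.982200+0.933300))/(1+1/160) = 2267/2500 ≈ 0.906800
step 4 [2y] bond c/2=1/32: DF=(159229/160000 − 1/32·(0.982200+0.933300+0.906800))/(1+1/32) = 1759/2000 ≈ 0.879500
step 5 [2.5y] zero: DF = P = 2173/2500 ≈ 0.869200
step 6 [3y] zero: DF = P = 8489/10000 ≈ 0.848900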